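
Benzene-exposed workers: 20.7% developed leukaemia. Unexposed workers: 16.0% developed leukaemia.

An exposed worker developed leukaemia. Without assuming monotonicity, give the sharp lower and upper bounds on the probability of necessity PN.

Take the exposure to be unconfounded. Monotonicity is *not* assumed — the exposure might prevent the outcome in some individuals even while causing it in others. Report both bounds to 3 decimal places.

p₁ = 0.207, p₀ = 0.16.
Under exogeneity alone the bounds on PN are max{0,(p₁−p₀)/p₁} ≤ PN ≤ min{1,(1−p₀)/p₁}.
  lower = (p₁ − p₀)/p₁ = 0.047 / 0.207 ≈ 0.2271
  upper = min{1, (1 − p₀)/p₁} = 0.84 / 0.207 ≈ 4.0580 → capped at 1

0.227 ≤ PN ≤ 1.000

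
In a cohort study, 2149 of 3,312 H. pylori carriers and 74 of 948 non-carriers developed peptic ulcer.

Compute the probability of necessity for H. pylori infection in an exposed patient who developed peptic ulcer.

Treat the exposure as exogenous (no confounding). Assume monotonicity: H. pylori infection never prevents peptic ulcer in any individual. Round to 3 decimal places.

p₁ = P(outcome | exposed) = 2149/3312 = 0.64885
p₀ = P(outcome | unexposed) = 74/948 = 0.078059
Under exogeneity and monotonicity, PN = (p₁ − p₀) / p₁.
PN = (0.64885 − 0.078059) / 0.64885 = 0.57079 / 0.64885 ≈ 0.8797

PN ≈ 0.880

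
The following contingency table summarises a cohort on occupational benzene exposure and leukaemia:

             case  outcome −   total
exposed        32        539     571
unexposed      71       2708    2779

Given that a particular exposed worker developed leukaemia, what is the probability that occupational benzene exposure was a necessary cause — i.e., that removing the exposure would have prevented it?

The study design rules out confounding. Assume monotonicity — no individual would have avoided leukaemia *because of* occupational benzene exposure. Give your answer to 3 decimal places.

p₁ = P(outcome | exposed) = 32/571 = 0.056042
p₀ = P(outcome | unexposed) = 71/2779 = 0.025549
Under exogeneity and monotonicity, PN = (p₁ − p₀)/p₁.
PN = (0.056042 − 0.025549) / 0.056042 ≈ 0.5441

PN ≈ 0.544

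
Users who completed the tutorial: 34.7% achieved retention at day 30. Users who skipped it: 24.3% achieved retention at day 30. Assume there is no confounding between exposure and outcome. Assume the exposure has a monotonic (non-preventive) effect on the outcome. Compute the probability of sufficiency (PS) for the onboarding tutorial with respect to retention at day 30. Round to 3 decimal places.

p₁ = 0.347, p₀ = 0.243.
Under exogeneity and monotonicity, PS = (p₁ − p₀) / (1 − p₀).
PS = (0.347 − 0.243) / (1 − 0.243) = 0.104 / 0.757 ≈ 0.1374

PS ≈ 0.137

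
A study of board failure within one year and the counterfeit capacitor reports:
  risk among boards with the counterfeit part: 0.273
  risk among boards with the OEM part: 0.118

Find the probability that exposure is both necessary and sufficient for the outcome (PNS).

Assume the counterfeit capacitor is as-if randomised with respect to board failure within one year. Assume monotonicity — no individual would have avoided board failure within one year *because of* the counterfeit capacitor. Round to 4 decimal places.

PNS ≈ 0.1550

Let p₁ = 0.273, p₀ = 0.118.
Under exogeneity and monotonicity, PNS = p₁ − p₀.
PNS = 0.273 − 0.118 = 0.155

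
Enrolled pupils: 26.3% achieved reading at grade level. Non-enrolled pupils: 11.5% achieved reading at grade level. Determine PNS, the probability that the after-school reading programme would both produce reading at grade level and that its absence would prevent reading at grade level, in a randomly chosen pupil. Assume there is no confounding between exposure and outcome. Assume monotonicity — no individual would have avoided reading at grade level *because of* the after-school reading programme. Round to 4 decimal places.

PNS ≈ 0.1480

p₁ = 0.263, p₀ = 0.115.
Under exogeneity and monotonicity, PNS = p₁ − p₀.
PNS = 0.263 − 0.115 = 0.148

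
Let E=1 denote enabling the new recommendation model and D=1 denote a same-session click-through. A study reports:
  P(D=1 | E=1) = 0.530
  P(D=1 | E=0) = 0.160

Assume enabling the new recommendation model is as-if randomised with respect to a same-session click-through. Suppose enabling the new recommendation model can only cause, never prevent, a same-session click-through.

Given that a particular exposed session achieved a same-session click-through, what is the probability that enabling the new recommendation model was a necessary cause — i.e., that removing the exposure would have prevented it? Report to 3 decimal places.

PN ≈ 0.698

Let p₁ = 0.53, p₀ = 0.16.
Under exogeneity and monotonicity, PN = (p₁ − p₀) / p₁.
PN = (0.53 − 0.16) / 0.53 = 0.37 / 0.53 ≈ 0.6981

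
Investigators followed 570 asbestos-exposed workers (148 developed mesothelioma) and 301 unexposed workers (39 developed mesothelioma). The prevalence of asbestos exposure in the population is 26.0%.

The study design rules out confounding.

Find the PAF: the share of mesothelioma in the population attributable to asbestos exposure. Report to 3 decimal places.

PAF ≈ 0.207

p₁ = P(outcome | exposed) = 148/570 = 0.25965
p₀ = P(outcome | unexposed) = 39/301 = 0.12957
Overall risk P(Y=1) = π·p₁ + (1−π)·p₀ = 0.26×0.25965 + 0.74×0.12957 = 0.16339.
Under exogeneity, PAF = [P(Y=1) − p₀] / P(Y=1).
PAF = (0.16339 − 0.12957) / 0.16339 ≈ 0.2070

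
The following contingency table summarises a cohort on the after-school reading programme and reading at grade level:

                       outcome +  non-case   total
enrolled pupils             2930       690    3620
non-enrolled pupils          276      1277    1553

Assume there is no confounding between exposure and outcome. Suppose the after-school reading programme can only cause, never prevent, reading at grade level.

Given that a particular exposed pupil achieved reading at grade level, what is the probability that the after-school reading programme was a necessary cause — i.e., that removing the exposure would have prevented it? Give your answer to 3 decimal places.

p₁ = P(outcome | exposed) = 2930/3620 = 0.80939
p₀ = P(outcome | unexposed) = 276/1553 = 0.17772
Under exogeneity and monotonicity, PN = (p₁ − p₀)/p₁.
PN = (0.80939 − 0.17772) / 0.80939 ≈ 0.7804

PN ≈ 0.780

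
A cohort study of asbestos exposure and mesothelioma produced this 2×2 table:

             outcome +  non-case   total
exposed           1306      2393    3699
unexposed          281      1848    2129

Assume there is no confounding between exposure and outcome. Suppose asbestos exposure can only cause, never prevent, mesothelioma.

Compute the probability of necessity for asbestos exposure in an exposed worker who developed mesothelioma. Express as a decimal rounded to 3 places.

p₁ = P(outcome | exposed) = 1306/3699 = 0.35307
p₀ = P(outcome | unexposed) = 281/2129 = 0.13199
Under exogeneity and monotonicity, PN = (p₁ − p₀)/p₁.
PN = (0.35307 − 0.13199) / 0.35307 ≈ 0.6262

PN ≈ 0.626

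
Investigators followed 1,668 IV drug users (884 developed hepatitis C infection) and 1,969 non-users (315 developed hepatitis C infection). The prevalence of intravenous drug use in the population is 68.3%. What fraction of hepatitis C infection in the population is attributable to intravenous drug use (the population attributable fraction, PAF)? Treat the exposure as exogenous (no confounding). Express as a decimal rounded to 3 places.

PAF ≈ 0.612

p₁ = P(outcome | exposed) = 884/1668 = 0.52998
p₀ = P(outcome | unexposed) = 315/1969 = 0.15998
Overall risk P(Y=1) = π·p₁ + (1−π)·p₀ = 0.683×0.52998 + 0.317×0.15998 = 0.41269.
Under exogeneity, PAF = [P(Y=1) − p₀] / P(Y=1).
PAF = (0.41269 − 0.15998) / 0.41269 ≈ 0.6123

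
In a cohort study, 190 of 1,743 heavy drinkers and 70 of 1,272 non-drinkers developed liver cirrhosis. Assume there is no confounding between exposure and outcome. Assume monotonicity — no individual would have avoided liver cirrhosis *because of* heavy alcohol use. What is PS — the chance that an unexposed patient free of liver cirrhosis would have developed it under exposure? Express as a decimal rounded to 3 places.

PS ≈ 0.057

p₁ = P(outcome | exposed) = 190/1743 = 0.10901
p₀ = P(outcome | unexposed) = 70/1272 = 0.055031
Under exogeneity and monotonicity, PS = (p₁ − p₀) / (1 − p₀).
PS = (0.10901 − 0.055031) / (1 − 0.055031) = 0.053976 / 0.94497 ≈ 0.0571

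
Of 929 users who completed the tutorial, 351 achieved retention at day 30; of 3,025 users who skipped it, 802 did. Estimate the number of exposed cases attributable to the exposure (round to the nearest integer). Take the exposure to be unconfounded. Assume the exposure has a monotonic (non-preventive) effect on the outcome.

p₁ = P(outcome | exposed) = 351/929 = 0.37783
p₀ = P(outcome | unexposed) = 802/3025 = 0.26512
PN = (p₁ − p₀)/p₁ = (0.37783 − 0.26512) / 0.37783 ≈ 0.29829.
Attributable cases ≈ PN × (exposed cases) = 0.29829 × 351 ≈ 104.70.

about 105 cases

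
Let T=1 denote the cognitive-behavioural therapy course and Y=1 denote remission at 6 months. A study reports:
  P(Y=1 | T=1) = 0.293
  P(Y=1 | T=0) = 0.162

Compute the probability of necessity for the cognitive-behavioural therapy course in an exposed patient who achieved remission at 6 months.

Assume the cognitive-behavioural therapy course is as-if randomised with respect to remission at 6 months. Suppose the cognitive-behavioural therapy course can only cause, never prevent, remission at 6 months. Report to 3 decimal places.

PN ≈ 0.447

Let p₁ = 0.293, p₀ = 0.162.
Under exogeneity and monotonicity, PN = (p₁ − p₀) / p₁.
PN = (0.293 − 0.162) / 0.293 = 0.131 / 0.293 ≈ 0.4471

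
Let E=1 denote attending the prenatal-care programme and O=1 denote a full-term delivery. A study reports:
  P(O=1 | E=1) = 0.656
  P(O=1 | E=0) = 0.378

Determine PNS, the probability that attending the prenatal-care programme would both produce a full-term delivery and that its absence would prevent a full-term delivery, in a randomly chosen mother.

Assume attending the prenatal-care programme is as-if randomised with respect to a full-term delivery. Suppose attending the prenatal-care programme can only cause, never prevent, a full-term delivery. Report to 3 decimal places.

PNS ≈ 0.278

Let p₁ = 0.656, p₀ = 0.378.
Under exogeneity and monotonicity, PNS = p₁ − p₀.
PNS = 0.656 − 0.378 = 0.278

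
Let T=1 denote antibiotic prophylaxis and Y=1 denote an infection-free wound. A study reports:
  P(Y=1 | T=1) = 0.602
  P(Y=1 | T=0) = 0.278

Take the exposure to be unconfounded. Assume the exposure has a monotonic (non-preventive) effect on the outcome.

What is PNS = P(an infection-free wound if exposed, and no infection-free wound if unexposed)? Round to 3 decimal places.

PNS ≈ 0.324

Let p₁ = 0.602, p₀ = 0.278.
Under exogeneity and monotonicity, PNS = p₁ − p₀.
PNS = 0.602 − 0.278 = 0.324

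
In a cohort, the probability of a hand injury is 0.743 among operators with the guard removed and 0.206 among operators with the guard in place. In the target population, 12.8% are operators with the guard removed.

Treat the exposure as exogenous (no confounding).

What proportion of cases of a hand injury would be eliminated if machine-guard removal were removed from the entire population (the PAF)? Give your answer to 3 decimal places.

Let p₁ = 0.743, p₀ = 0.206.
Overall risk P(Y=1) = π·p₁ + (1−π)·p₀ = 0.128×0.743 + 0.872×0.206 = 0.27474.
Under exogeneity, PAF = [P(Y=1) − p₀] / P(Y=1).
PAF = (0.27474 − 0.206) / 0.27474 ≈ 0.2502

PAF ≈ 0.250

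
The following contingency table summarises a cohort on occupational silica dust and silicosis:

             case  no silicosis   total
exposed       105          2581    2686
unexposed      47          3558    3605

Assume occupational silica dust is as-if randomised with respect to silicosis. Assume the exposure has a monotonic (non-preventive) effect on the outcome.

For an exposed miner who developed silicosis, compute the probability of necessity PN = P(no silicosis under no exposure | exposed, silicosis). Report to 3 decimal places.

p₁ = P(outcome | exposed) = 105/2686 = 0.039092
p₀ = P(outcome | unexposed) = 47/3605 = 0.013037
Under exogeneity and monotonicity, PN = (p₁ − p₀)/p₁.
PN = (0.039092 − 0.013037) / 0.039092 ≈ 0.6665

PN ≈ 0.666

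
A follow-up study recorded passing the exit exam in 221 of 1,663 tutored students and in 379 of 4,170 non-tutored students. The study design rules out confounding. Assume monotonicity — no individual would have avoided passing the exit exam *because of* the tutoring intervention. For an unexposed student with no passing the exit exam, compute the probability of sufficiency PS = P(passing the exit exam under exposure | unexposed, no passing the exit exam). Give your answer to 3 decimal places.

PS ≈ 0.046

p₁ = P(outcome | exposed) = 221/1663 = 0.13289
p₀ = P(outcome | unexposed) = 379/4170 = 0.090887
Under exogeneity and monotonicity, PS = (p₁ − p₀) / (1 − p₀).
PS = (0.13289 − 0.090887) / (1 − 0.090887) = 0.042005 / 0.90911 ≈ 0.0462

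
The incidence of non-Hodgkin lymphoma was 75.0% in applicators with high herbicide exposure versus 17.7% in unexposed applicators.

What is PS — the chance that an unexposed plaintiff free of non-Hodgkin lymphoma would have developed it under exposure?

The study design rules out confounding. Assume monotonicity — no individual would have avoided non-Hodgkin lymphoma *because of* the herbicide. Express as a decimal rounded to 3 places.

PS ≈ 0.696

p₁ = 0.75, p₀ = 0.177.
Under exogeneity and monotonicity, PS = (p₁ − p₀) / (1 − p₀).
PS = (0.75 − 0.177) / (1 − 0.177) = 0.573 / 0.823 ≈ 0.6962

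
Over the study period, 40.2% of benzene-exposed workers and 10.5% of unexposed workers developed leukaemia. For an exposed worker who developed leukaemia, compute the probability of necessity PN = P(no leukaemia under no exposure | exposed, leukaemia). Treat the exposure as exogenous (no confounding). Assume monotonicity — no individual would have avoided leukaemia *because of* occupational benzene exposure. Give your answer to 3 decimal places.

PN ≈ 0.739

p₁ = 0.402, p₀ = 0.105.
Under exogeneity and monotonicity, PN = (p₁ − p₀) / p₁.
PN = (0.402 − 0.105) / 0.402 = 0.297 / 0.402 ≈ 0.7388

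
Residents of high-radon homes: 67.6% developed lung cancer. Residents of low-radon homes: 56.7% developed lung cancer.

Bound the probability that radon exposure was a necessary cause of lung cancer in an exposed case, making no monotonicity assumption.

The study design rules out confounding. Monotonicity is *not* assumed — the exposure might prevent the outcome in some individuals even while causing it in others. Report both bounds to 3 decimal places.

0.161 ≤ PN ≤ 0.641

p₁ = 0.676, p₀ = 0.567.
Under exogeneity alone the bounds on PN are max{0,(p₁−p₀)/p₁} ≤ PN ≤ min{1,(1−p₀)/p₁}.
  lower = (p₁ − p₀)/p₁ = 0.109 / 0.676 ≈ 0.1612
  upper = min{1, (1 − p₀)/p₁} = 0.433 / 0.676 ≈ 0.6405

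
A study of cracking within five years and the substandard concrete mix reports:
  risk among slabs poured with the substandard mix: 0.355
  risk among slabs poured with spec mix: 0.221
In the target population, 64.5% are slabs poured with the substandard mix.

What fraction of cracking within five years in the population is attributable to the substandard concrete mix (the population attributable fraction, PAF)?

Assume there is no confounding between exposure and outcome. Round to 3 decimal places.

Let p₁ = 0.355, p₀ = 0.221.
Overall risk P(Y=1) = π·p₁ + (1−π)·p₀ = 0.645×0.355 + 0.355×0.221 = 0.30743.
Under exogeneity, PAF = [P(Y=1) − p₀] / P(Y=1).
PAF = (0.30743 − 0.221) / 0.30743 ≈ 0.2811

PAF ≈ 0.281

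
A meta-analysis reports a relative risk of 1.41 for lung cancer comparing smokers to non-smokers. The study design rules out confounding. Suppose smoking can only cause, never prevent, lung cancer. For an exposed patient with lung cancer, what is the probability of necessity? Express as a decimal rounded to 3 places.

Under exogeneity and monotonicity, PN = (RR − 1) / RR = 1 − 1/RR.
PN = (1.41 − 1) / 1.41 = 0.41 / 1.41 ≈ 0.2908

PN ≈ 0.291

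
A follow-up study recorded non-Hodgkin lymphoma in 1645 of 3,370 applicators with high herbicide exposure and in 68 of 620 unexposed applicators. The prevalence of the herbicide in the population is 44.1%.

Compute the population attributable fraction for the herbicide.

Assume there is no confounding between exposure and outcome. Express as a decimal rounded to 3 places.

PAF ≈ 0.603

p₁ = P(outcome | exposed) = 1645/3370 = 0.48813
p₀ = P(outcome | unexposed) = 68/620 = 0.10968
Overall risk P(Y=1) = π·p₁ + (1−π)·p₀ = 0.441×0.48813 + 0.559×0.10968 = 0.27658.
Under exogeneity, PAF = [P(Y=1) − p₀] / P(Y=1).
PAF = (0.27658 − 0.10968) / 0.27658 ≈ 0.6034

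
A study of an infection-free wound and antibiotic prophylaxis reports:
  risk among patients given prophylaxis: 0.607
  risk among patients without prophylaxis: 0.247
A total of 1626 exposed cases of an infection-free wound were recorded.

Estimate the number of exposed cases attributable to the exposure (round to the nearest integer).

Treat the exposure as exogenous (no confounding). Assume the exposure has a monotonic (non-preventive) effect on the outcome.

about 964 cases

Let p₁ = 0.607, p₀ = 0.247.
PN = (p₁ − p₀)/p₁ = (0.607 − 0.247) / 0.607 ≈ 0.59308.
Attributable cases ≈ PN × (exposed cases) = 0.59308 × 1626 ≈ 964.35.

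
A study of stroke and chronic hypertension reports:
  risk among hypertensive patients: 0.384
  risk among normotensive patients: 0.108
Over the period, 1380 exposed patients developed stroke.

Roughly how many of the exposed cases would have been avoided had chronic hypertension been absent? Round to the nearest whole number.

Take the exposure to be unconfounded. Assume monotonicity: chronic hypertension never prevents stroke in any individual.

Let p₁ = 0.384, p₀ = 0.108.
PN = (p₁ − p₀)/p₁ = (0.384 − 0.108) / 0.384 ≈ 0.71875.
Attributable cases ≈ PN × (exposed cases) = 0.71875 × 1380 ≈ 991.88.

about 992 cases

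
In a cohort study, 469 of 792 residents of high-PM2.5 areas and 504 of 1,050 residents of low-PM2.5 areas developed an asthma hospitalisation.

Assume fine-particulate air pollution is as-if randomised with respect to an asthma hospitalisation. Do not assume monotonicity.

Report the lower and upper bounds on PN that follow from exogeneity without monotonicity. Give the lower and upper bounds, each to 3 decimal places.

0.189 ≤ PN ≤ 0.878

p₁ = P(outcome | exposed) = 469/792 = 0.59217
p₀ = P(outcome | unexposed) = 504/1050 = 0.48
Under exogeneity alone the bounds on PN are max{0,(p₁−p₀)/p₁} ≤ PN ≤ min{1,(1−p₀)/p₁}.
  lower = (p₁ − p₀)/p₁ = 0.11217 / 0.59217 ≈ 0.1894
  upper = min{1, (1 − p₀)/p₁} = 0.52 / 0.59217 ≈ 0.8781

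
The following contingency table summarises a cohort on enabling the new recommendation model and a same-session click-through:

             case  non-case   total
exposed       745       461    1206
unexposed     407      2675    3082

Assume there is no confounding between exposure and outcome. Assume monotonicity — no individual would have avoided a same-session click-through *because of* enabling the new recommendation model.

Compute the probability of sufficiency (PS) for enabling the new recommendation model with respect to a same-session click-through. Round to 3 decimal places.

PS ≈ 0.560

p₁ = P(outcome | exposed) = 745/1206 = 0.61774
p₀ = P(outcome | unexposed) = 407/3082 = 0.13206
Under exogeneity and monotonicity, PS = (p₁ − p₀) / (1 − p₀).
PS = (0.61774 − 0.13206) / (1 − 0.13206) = 0.48569 / 0.86794 ≈ 0.5596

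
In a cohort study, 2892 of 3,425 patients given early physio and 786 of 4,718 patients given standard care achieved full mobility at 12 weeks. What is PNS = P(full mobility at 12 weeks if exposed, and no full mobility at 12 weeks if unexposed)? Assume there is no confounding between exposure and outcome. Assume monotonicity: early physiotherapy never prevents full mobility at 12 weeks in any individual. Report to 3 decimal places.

p₁ = P(outcome | exposed) = 2892/3425 = 0.84438
p₀ = P(outcome | unexposed) = 786/4718 = 0.1666
Under exogeneity and monotonicity, PNS = p₁ − p₀.
PNS = 0.84438 − 0.1666 = 0.67778

PNS ≈ 0.678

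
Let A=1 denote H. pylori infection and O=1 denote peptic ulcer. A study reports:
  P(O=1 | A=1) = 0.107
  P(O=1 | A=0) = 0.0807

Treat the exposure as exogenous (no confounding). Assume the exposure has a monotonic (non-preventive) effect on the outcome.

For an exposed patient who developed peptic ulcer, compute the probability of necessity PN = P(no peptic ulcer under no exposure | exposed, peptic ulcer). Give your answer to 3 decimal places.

Let p₁ = 0.107, p₀ = 0.0807.
Under exogeneity and monotonicity, PN = (p₁ − p₀) / p₁.
PN = (0.107 − 0.0807) / 0.107 = 0.0263 / 0.107 ≈ 0.2458

PN ≈ 0.246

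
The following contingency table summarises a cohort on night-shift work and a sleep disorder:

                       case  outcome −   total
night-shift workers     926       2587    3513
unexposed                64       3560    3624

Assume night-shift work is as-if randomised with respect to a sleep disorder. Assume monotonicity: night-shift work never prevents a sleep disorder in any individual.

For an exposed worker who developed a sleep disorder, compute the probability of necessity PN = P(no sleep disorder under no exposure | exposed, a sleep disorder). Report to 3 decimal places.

p₁ = P(outcome | exposed) = 926/3513 = 0.26359
p₀ = P(outcome | unexposed) = 64/3624 = 0.01766
Under exogeneity and monotonicity, PN = (p₁ − p₀)/p₁.
PN = (0.26359 − 0.01766) / 0.26359 ≈ 0.9330

PN ≈ 0.933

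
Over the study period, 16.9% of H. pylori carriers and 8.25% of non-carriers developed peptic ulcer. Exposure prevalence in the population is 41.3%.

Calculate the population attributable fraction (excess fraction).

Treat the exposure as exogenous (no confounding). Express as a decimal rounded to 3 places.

p₁ = 0.169, p₀ = 0.0825.
Overall risk P(Y=1) = π·p₁ + (1−π)·p₀ = 0.413×0.169 + 0.587×0.0825 = 0.11822.
Under exogeneity, PAF = [P(Y=1) − p₀] / P(Y=1).
PAF = (0.11822 − 0.0825) / 0.11822 ≈ 0.3022

PAF ≈ 0.302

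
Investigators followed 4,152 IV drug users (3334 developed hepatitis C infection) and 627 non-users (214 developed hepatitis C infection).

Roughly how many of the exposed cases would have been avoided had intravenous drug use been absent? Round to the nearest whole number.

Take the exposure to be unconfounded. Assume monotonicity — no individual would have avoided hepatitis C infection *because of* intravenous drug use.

about 1917 cases

p₁ = P(outcome | exposed) = 3334/4152 = 0.80299
p₀ = P(outcome | unexposed) = 214/627 = 0.34131
PN = (p₁ − p₀)/p₁ = (0.80299 − 0.34131) / 0.80299 ≈ 0.57495.
Attributable cases ≈ PN × (exposed cases) = 0.57495 × 3334 ≈ 1916.89.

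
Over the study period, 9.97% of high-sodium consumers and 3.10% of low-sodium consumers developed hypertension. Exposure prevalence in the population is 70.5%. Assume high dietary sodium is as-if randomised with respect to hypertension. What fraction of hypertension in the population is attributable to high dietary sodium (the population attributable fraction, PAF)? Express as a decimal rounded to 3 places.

p₁ = 0.0997, p₀ = 0.031.
Overall risk P(Y=1) = π·p₁ + (1−π)·p₀ = 0.705×0.0997 + 0.295×0.031 = 0.079434.
Under exogeneity, PAF = [P(Y=1) − p₀] / P(Y=1).
PAF = (0.079434 − 0.031) / 0.079434 ≈ 0.6097

PAF ≈ 0.610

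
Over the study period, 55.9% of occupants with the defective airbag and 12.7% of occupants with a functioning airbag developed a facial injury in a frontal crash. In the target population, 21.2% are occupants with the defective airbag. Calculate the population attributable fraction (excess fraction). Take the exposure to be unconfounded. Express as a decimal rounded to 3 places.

p₁ = 0.559, p₀ = 0.127.
Overall risk P(Y=1) = π·p₁ + (1−π)·p₀ = 0.212×0.559 + 0.788×0.127 = 0.21858.
Under exogeneity, PAF = [P(Y=1) − p₀] / P(Y=1).
PAF = (0.21858 − 0.127) / 0.21858 ≈ 0.4190

PAF ≈ 0.419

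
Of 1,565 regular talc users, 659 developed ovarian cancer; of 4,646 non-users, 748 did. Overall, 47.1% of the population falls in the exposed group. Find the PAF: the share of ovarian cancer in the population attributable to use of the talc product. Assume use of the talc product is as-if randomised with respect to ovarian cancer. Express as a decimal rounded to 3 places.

p₁ = P(outcome | exposed) = 659/1565 = 0.42109
p₀ = P(outcome | unexposed) = 748/4646 = 0.161
Overall risk P(Y=1) = π·p₁ + (1−π)·p₀ = 0.471×0.42109 + 0.529×0.161 = 0.2835.
Under exogeneity, PAF = [P(Y=1) − p₀] / P(Y=1).
PAF = (0.2835 − 0.161) / 0.2835 ≈ 0.4321

PAF ≈ 0.432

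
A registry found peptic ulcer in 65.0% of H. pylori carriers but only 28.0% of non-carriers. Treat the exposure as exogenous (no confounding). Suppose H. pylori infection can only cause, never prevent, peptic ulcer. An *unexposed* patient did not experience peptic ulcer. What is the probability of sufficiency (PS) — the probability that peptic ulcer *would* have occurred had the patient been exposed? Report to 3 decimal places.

PS ≈ 0.514

p₁ = 0.65, p₀ = 0.28.
Under exogeneity and monotonicity, PS = (p₁ − p₀) / (1 − p₀).
PS = (0.65 − 0.28) / (1 − 0.28) = 0.37 / 0.72 ≈ 0.5139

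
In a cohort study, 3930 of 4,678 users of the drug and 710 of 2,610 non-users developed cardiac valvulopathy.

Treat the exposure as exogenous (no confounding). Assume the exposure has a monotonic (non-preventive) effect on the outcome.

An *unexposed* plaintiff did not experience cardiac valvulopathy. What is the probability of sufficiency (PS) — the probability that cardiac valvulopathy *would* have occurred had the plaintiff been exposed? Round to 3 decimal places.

PS ≈ 0.780

p₁ = P(outcome | exposed) = 3930/4678 = 0.8401
p₀ = P(outcome | unexposed) = 710/2610 = 0.27203
Under exogeneity and monotonicity, PS = (p₁ − p₀) / (1 − p₀).
PS = (0.8401 − 0.27203) / (1 − 0.27203) = 0.56807 / 0.72797 ≈ 0.7804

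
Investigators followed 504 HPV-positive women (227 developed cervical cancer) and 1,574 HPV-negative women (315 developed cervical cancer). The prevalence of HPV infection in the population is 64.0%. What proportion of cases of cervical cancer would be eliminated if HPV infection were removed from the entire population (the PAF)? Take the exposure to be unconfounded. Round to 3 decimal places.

p₁ = P(outcome | exposed) = 227/504 = 0.4504
p₀ = P(outcome | unexposed) = 315/1574 = 0.20013
Overall risk P(Y=1) = π·p₁ + (1−π)·p₀ = 0.64×0.4504 + 0.36×0.20013 = 0.3603.
Under exogeneity, PAF = [P(Y=1) − p₀] / P(Y=1).
PAF = (0.3603 − 0.20013) / 0.3603 ≈ 0.4446

PAF ≈ 0.445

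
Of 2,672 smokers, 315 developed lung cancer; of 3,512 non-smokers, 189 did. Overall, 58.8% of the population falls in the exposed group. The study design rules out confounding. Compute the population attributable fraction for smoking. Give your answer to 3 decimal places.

p₁ = P(outcome | exposed) = 315/2672 = 0.11789
p₀ = P(outcome | unexposed) = 189/3512 = 0.053815
Overall risk P(Y=1) = π·p₁ + (1−π)·p₀ = 0.588×0.11789 + 0.412×0.053815 = 0.091491.
Under exogeneity, PAF = [P(Y=1) − p₀] / P(Y=1).
PAF = (0.091491 − 0.053815) / 0.091491 ≈ 0.4118

PAF ≈ 0.412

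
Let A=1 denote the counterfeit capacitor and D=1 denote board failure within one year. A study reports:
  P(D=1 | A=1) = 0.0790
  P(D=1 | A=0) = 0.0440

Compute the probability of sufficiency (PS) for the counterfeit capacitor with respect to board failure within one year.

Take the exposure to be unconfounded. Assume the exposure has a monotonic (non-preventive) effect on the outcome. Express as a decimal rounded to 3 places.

Let p₁ = 0.079, p₀ = 0.044.
Under exogeneity and monotonicity, PS = (p₁ − p₀) / (1 − p₀).
PS = (0.079 − 0.044) / (1 − 0.044) = 0.035 / 0.956 ≈ 0.0366

PS ≈ 0.037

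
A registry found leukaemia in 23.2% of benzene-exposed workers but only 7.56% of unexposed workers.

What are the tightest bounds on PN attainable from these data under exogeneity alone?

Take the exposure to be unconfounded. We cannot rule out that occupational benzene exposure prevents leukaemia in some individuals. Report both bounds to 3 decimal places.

p₁ = 0.232, p₀ = 0.0756.
Under exogeneity alone the bounds on PN are max{0,(p₁−p₀)/p₁} ≤ PN ≤ min{1,(1−p₀)/p₁}.
  lower = (p₁ − p₀)/p₁ = 0.1564 / 0.232 ≈ 0.6741
  upper = min{1, (1 − p₀)/p₁} = 0.9244 / 0.232 ≈ 3.9845 → capped at 1

0.674 ≤ PN ≤ 1.000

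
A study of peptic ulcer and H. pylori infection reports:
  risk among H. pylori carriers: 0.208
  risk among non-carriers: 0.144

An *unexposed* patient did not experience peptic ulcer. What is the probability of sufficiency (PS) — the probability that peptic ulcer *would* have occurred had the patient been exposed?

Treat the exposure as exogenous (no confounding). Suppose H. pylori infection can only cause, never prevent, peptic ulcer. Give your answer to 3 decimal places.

Let p₁ = 0.208, p₀ = 0.144.
Under exogeneity and monotonicity, PS = (p₁ − p₀) / (1 − p₀).
PS = (0.208 − 0.144) / (1 − 0.144) = 0.064 / 0.856 ≈ 0.0748

PS ≈ 0.075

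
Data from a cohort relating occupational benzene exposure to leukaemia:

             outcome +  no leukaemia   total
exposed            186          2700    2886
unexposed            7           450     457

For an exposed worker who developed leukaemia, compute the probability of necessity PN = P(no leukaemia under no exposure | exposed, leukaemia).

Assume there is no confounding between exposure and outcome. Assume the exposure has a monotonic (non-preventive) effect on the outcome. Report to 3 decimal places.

p₁ = P(outcome | exposed) = 186/2886 = 0.064449
p₀ = P(outcome | unexposed) = 7/457 = 0.015317
Under exogeneity and monotonicity, PN = (p₁ − p₀) / p₁.
PN = (0.064449 − 0.015317) / 0.064449 = 0.049132 / 0.064449 ≈ 0.7623

PN ≈ 0.762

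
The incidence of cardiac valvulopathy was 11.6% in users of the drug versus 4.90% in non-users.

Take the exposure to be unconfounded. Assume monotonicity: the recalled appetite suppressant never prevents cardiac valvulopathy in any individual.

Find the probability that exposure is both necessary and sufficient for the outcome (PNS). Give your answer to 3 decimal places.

p₁ = 0.116, p₀ = 0.049.
Under exogeneity and monotonicity, PNS = p₁ − p₀.
PNS = 0.116 − 0.049 = 0.067

PNS ≈ 0.067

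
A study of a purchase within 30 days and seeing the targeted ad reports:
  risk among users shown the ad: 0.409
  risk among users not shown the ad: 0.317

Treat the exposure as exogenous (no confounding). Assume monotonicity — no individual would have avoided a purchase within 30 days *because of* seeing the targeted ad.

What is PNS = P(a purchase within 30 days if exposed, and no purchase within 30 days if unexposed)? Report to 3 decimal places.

PNS ≈ 0.092

Let p₁ = 0.409, p₀ = 0.317.
Under exogeneity and monotonicity, PNS = p₁ − p₀.
PNS = 0.409 − 0.317 = 0.092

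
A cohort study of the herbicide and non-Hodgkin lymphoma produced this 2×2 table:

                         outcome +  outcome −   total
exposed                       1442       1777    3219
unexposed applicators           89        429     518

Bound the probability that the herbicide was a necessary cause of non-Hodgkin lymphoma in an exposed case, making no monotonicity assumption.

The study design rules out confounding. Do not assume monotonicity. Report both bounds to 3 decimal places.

p₁ = P(outcome | exposed) = 1442/3219 = 0.44797
p₀ = P(outcome | unexposed) = 89/518 = 0.17181
Under exogeneity alone the bounds on PN are max{0,(p₁−p₀)/p₁} ≤ PN ≤ min{1,(1−p₀)/p₁}.
  lower = (p₁ − p₀)/p₁ = 0.27615 / 0.44797 ≈ 0.6165
  upper = min{1, (1 − p₀)/p₁} = 0.82819 / 0.44797 ≈ 1.8488 → capped at 1

0.616 ≤ PN ≤ 1.000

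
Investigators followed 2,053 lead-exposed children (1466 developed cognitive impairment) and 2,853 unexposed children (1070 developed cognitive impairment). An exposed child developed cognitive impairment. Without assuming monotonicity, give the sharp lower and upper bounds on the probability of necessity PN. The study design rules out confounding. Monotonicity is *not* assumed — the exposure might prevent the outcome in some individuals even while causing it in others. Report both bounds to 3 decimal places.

p₁ = P(outcome | exposed) = 1466/2053 = 0.71408
p₀ = P(outcome | unexposed) = 1070/2853 = 0.37504
Under exogeneity alone the bounds on PN are max{0,(p₁−p₀)/p₁} ≤ PN ≤ min{1,(1−p₀)/p₁}.
  lower = (p₁ − p₀)/p₁ = 0.33903 / 0.71408 ≈ 0.4748
  upper = min{1, (1 − p₀)/p₁} = 0.62496 / 0.71408 ≈ 0.8752

0.475 ≤ PN ≤ 0.875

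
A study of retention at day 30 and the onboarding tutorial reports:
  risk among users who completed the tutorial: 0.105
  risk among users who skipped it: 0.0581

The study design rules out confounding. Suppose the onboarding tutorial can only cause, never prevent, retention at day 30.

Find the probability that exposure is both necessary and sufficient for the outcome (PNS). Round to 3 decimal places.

PNS ≈ 0.047

Let p₁ = 0.105, p₀ = 0.0581.
Under exogeneity and monotonicity, PNS = p₁ − p₀.
PNS = 0.105 − 0.0581 = 0.0469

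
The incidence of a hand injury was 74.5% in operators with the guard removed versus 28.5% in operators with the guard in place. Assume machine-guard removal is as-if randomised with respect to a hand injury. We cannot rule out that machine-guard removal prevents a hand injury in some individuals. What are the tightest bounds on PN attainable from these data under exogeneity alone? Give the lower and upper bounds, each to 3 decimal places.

p₁ = 0.745, p₀ = 0.285.
Under exogeneity alone the bounds on PN are max{0,(p₁−p₀)/p₁} ≤ PN ≤ min{1,(1−p₀)/p₁}.
  lower = (p₁ − p₀)/p₁ = 0.46 / 0.745 ≈ 0.6174
  upper = min{1, (1 − p₀)/p₁} = 0.715 / 0.745 ≈ 0.9597

0.617 ≤ PN ≤ 0.960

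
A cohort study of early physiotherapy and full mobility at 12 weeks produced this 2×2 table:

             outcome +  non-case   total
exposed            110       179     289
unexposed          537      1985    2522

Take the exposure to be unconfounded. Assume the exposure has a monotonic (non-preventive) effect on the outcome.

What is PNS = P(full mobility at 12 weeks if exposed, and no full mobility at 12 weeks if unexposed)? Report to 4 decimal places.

p₁ = P(outcome | exposed) = 110/289 = 0.38062
p₀ = P(outcome | unexposed) = 537/2522 = 0.21293
Under exogeneity and monotonicity, PNS = p₁ − p₀.
PNS = 0.38062 − 0.21293 = 0.1677

PNS ≈ 0.1677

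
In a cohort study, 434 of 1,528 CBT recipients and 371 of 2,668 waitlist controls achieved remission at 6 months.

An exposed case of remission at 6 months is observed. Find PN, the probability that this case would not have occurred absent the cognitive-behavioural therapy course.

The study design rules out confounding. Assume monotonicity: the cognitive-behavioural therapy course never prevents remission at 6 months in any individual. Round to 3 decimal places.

p₁ = P(outcome | exposed) = 434/1528 = 0.28403
p₀ = P(outcome | unexposed) = 371/2668 = 0.13906
Under exogeneity and monotonicity, PN = (p₁ − p₀) / p₁.
PN = (0.28403 − 0.13906) / 0.28403 = 0.14498 / 0.28403 ≈ 0.5104

PN ≈ 0.510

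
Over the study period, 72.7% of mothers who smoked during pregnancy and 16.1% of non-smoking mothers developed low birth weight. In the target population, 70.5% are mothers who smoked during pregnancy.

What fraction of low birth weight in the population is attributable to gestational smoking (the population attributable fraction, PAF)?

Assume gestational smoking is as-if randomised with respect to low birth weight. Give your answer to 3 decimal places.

p₁ = 0.727, p₀ = 0.161.
Overall risk P(Y=1) = π·p₁ + (1−π)·p₀ = 0.705×0.727 + 0.295×0.161 = 0.56003.
Under exogeneity, PAF = [P(Y=1) − p₀] / P(Y=1).
PAF = (0.56003 − 0.161) / 0.56003 ≈ 0.7125

PAF ≈ 0.713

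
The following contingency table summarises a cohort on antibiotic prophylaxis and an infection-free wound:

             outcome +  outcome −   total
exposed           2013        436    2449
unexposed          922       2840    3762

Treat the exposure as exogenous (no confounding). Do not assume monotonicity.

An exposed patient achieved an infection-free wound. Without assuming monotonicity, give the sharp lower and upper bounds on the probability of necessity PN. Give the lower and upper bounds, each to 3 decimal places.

0.702 ≤ PN ≤ 0.918

p₁ = P(outcome | exposed) = 2013/2449 = 0.82197
p₀ = P(outcome | unexposed) = 922/3762 = 0.24508
Under exogeneity alone the bounds on PN are max{0,(p₁−p₀)/p₁} ≤ PN ≤ min{1,(1−p₀)/p₁}.
  lower = (p₁ − p₀)/p₁ = 0.57689 / 0.82197 ≈ 0.7018
  upper = min{1, (1 − p₀)/p₁} = 0.75492 / 0.82197 ≈ 0.9184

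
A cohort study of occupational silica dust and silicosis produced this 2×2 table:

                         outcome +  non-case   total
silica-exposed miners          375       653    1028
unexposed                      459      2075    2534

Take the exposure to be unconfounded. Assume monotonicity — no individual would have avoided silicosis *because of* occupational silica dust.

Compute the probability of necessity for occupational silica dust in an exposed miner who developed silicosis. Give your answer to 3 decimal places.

PN ≈ 0.503

p₁ = P(outcome | exposed) = 375/1028 = 0.36479
p₀ = P(outcome | unexposed) = 459/2534 = 0.18114
Under exogeneity and monotonicity, PN = (p₁ − p₀)/p₁.
PN = (0.36479 − 0.18114) / 0.36479 ≈ 0.5034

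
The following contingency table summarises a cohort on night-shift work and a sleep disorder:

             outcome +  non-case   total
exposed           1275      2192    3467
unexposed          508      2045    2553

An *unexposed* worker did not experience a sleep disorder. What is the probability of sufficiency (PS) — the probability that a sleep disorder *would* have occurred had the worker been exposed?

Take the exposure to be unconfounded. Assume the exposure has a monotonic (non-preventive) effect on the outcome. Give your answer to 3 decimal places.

PS ≈ 0.211

p₁ = P(outcome | exposed) = 1275/3467 = 0.36775
p₀ = P(outcome | unexposed) = 508/2553 = 0.19898
Under exogeneity and monotonicity, PS = (p₁ − p₀)/(1 − p₀).
PS = (0.36775 − 0.19898) / 0.80102 ≈ 0.2107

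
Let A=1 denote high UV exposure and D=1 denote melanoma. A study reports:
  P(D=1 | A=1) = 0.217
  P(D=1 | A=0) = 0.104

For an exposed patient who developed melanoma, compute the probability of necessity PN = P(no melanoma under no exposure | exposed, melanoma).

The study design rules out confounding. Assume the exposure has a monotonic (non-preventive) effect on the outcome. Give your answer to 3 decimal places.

Let p₁ = 0.217, p₀ = 0.104.
Under exogeneity and monotonicity, PN = (p₁ − p₀) / p₁.
PN = (0.217 − 0.104) / 0.217 = 0.113 / 0.217 ≈ 0.5207

PN ≈ 0.521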